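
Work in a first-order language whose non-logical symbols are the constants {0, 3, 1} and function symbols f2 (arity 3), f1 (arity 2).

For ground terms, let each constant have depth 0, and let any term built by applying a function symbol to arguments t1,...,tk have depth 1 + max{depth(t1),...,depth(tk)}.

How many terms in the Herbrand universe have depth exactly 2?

Let N_k = |{terms of depth ≤ k}|. Then N_0 = 3 and N_k = 3 + N_{k-1}^3 + N_{k-1}^2 for k ≥ 1 (one summand per function symbol, arity giving the exponent).
N_0 = 3
N_1 = 3 + 3^3 + 3^2 = 39
N_2 = 3 + 39^3 + 39^2 = 60843
Terms of depth exactly 2: N_2 − N_1 = 60843 − 39 = 60804.

60804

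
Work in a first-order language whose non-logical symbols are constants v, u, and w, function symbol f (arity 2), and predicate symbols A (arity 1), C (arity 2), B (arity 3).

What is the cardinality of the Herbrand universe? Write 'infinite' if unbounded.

infinite

The signature has at least one function symbol (f, arity 2) and at least one constant (v).
Iterating f gives infinitely many distinct ground terms: v, f(v, v), f(f(v, v), f(v, v)), ...
So the Herbrand universe is infinite.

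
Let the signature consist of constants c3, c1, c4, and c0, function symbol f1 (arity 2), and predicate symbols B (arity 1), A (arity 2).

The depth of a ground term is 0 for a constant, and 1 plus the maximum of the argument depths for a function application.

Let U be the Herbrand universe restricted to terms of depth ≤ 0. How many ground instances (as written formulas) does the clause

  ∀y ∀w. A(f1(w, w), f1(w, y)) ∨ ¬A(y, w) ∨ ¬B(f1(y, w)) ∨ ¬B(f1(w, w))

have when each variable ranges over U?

Ground terms of depth ≤ 0:
  Let N_k = |{terms of depth ≤ k}|. Then N_0 = 4 and N_k = 4 + N_{k-1}^2 for k ≥ 1 (one summand per function symbol, arity giving the exponent).
  N_0 = 4
  Explicitly: c3, c1, c4, c0.
So there are 4 ground terms available for substitution.
Each of y, w ranges independently over the available ground terms, and distinct assignments produce distinct instances.
Number of ground instances = 4^2 = 16.

16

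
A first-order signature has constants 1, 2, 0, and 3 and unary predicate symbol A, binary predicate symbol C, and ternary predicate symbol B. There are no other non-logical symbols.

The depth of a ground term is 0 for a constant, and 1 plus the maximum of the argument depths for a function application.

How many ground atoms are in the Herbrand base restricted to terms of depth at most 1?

First count ground terms of depth ≤ 1.
With no function symbols every ground term is a constant, so there are exactly 4 ground terms at every depth bound.
N_0 = 4
N_1 = 4
So |H| = 4.
For each predicate symbol, the number of ground atoms is |H| raised to its arity; summing:
  A: 4;  C: 4^2 = 16;  B: 4^3 = 64
Total ground atoms: 4 + 16 + 64 = 84.

84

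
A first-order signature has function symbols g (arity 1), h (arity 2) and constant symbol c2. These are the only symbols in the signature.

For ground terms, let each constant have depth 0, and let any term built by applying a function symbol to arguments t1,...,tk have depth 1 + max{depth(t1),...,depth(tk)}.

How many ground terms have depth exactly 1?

2

Let N_k = |{terms of depth ≤ k}|. Then N_0 = 1 and N_k = 1 + N_{k-1} + N_{k-1}^2 for k ≥ 1 (one summand per function symbol, arity giving the exponent).
N_0 = 1
N_1 = 1 + 1 + 1^2 = 3
Terms of depth exactly 1: N_1 − N_0 = 3 − 1 = 2.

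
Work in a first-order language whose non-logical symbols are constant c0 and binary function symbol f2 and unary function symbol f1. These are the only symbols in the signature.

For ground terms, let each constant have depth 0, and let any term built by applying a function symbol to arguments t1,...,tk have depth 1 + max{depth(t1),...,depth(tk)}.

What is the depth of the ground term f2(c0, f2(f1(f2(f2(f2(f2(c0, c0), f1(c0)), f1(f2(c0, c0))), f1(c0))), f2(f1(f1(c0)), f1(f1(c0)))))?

7

depth(f2(c0, c0)) = 1 + max(0, 0) = 1
depth(f1(c0)) = 1 + depth(c0) = 1 + 0 = 1
depth(f2(f2(c0, c0), f1(c0))) = 1 + max(1, 1) = 2
depth(f1(f2(c0, c0))) = 1 + depth(f2(c0, c0)) = 1 + 1 = 2
depth(f2(f2(f2(c0, c0), f1(c0)), f1(f2(c0, c0)))) = 1 + max(2, 2) = 3
depth(f2(f2(f2(f2(c0, c0), f1(c0)), f1(f2(c0, c0))), f1(c0))) = 1 + max(3, 1) = 4
depth(f1(f2(f2(f2(f2(c0, c0), f1(c0)), f1(f2(c0, c0))), f1(c0)))) = 1 + depth(f2(f2(f2(f2(c0, c0), f1(c0)), f1(f2(c0, c0))), f1(c0))) = 1 + 4 = 5
depth(f1(f1(c0))) = 1 + depth(f1(c0)) = 1 + 1 = 2
depth(f2(f1(f1(c0)), f1(f1(c0)))) = 1 + max(2, 2) = 3
depth(f2(f1(f2(f2(f2(f2(c0, c0), f1(c0)), f1(f2(c0, c0))), f1(c0))), f2(f1(f1(c0)), f1(f1(c0))))) = 1 + max(5, 3) = 6
depth(f2(c0, f2(f1(f2(f2(f2(f2(c0, c0), f1(c0)), f1(f2(c0, c0))), f1(c0))), f2(f1(f1(c0)), f1(f1(c0)))))) = 1 + max(0, 6) = 7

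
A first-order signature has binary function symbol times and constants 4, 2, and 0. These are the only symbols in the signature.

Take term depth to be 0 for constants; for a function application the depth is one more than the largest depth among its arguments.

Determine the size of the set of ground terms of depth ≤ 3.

21612

If N_k denotes the number of depth-≤k ground terms, the 3 constants give N_0 = 3, and each function symbol of arity r contributes N_{k-1}^r new terms at level k: N_k = 3 + N_{k-1}^2.
N_0 = 3
N_1 = 3 + 3^2 = 12
N_2 = 3 + 12^2 = 147
N_3 = 3 + 147^2 = 21612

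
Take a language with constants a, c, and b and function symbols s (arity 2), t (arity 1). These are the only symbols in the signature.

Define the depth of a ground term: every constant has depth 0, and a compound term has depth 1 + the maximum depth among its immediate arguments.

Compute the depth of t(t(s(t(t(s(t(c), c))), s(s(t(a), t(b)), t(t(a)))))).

depth(t(c)) = 1 + depth(c) = 1 + 0 = 1
depth(s(t(c), c)) = 1 + max(1, 0) = 2
depth(t(s(t(c), c))) = 1 + depth(s(t(c), c)) = 1 + 2 = 3
depth(t(t(s(t(c), c)))) = 1 + depth(t(s(t(c), c))) = 1 + 3 = 4
depth(t(a)) = 1 + depth(a) = 1 + 0 = 1
depth(t(b)) = 1 + depth(b) = 1 + 0 = 1
depth(s(t(a), t(b))) = 1 + max(1, 1) = 2
depth(t(t(a))) = 1 + depth(t(a)) = 1 + 1 = 2
depth(s(s(t(a), t(b)), t(t(a)))) = 1 + max(2, 2) = 3
depth(s(t(t(s(t(c), c))), s(s(t(a), t(b)), t(t(a))))) = 1 + max(4, 3) = 5
depth(t(s(t(t(s(t(c), c))), s(s(t(a), t(b)), t(t(a)))))) = 1 + depth(s(t(t(s(t(c), c))), s(s(t(a), t(b)), t(t(a))))) = 1 + 5 = 6
depth(t(t(s(t(t(s(t(c), c))), s(s(t(a), t(b)), t(t(a))))))) = 1 + depth(t(s(t(t(s(t(c), c))), s(s(t(a), t(b)), t(t(a)))))) = 1 + 6 = 7

7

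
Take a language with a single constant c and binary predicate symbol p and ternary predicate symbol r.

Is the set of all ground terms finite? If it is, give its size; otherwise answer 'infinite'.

There are no function symbols, so the only ground term is the single constant.
The Herbrand universe is {c}, finite with 1 element.

1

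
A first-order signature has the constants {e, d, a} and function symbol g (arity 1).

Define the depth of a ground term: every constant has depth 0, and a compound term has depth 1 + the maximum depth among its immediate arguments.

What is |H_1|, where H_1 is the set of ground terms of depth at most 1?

6

Let N_k = |{terms of depth ≤ k}|. Then N_0 = 3 and N_k = 3 + N_{k-1} for k ≥ 1 (one summand per function symbol, arity giving the exponent).
N_0 = 3
N_1 = 3 + 3 = 6
Explicitly: e, d, a, g(e), g(d), g(a).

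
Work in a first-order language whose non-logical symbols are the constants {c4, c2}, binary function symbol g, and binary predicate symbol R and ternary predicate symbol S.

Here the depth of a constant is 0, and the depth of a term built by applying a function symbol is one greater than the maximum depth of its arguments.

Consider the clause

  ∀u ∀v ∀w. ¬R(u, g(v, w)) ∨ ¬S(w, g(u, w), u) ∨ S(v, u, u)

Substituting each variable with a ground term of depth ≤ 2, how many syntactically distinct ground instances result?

Ground terms of depth ≤ 2:
  Count level by level. With function symbols g/2, the terms of depth ≤ k are the 2 constants together with each function applied to depth-≤(k−1) tuples, so N_k = 2 + N_{k-1}^2.
  N_0 = 2
  N_1 = 2 + 2^2 = 6
  N_2 = 2 + 6^2 = 38
So there are 38 ground terms available for substitution.
The body mentions every one of the 3 quantified variables; since ground terms form a free algebra, no two substitutions collapse to the same formula.
Number of ground instances = 38^3 = 54872.

54872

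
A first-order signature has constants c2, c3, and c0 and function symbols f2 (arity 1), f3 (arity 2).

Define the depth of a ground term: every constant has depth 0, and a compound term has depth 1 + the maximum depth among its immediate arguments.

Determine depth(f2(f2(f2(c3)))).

depth(f2(c3)) = 1 + depth(c3) = 1 + 0 = 1
depth(f2(f2(c3))) = 1 + depth(f2(c3)) = 1 + 1 = 2
depth(f2(f2(f2(c3)))) = 1 + depth(f2(f2(c3))) = 1 + 2 = 3

3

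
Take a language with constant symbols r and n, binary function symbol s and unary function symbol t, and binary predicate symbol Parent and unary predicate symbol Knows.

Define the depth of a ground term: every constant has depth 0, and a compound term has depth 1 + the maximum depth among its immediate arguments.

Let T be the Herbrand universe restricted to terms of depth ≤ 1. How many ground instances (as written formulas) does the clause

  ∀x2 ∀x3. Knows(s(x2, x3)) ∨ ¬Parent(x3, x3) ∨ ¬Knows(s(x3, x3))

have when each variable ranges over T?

Ground terms of depth ≤ 1:
  Let N_k = |{terms of depth ≤ k}|. Then N_0 = 2 and N_k = 2 + N_{k-1}^2 + N_{k-1} for k ≥ 1 (one summand per function symbol, arity giving the exponent).
  N_0 = 2
  N_1 = 2 + 2^2 + 2 = 8
  Explicitly: r, n, s(r, r), s(r, n), s(n, r), s(n, n), t(r), t(n).
So there are 8 ground terms available for substitution.
The body mentions every one of the 2 quantified variables; since ground terms form a free algebra, no two substitutions collapse to the same formula.
Number of ground instances = 8^2 = 64.

64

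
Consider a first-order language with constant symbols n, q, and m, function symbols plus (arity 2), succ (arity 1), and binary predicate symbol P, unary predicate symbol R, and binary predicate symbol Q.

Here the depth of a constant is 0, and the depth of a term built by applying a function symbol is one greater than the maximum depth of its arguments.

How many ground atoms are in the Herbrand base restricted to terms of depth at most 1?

First count ground terms of depth ≤ 1.
Write N_k for the number of ground terms of depth ≤ k. A term of depth ≤ k is either a constant or a function symbol applied to arguments of depth ≤ k−1, so N_k = 3 + N_{k-1}^2 + N_{k-1}.
N_0 = 3
N_1 = 3 + 3^2 + 3 = 15
So |H| = 15.
Ground atoms are formed by filling each argument slot of a predicate with a term from H, so an r-ary predicate gives |H|^r atoms:
  P: 15^2 = 225;  R: 15;  Q: 15^2 = 225
Total ground atoms: 225 + 15 + 225 = 465.

465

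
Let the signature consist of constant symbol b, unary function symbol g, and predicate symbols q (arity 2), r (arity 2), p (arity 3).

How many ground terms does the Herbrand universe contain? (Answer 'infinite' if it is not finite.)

The signature has at least one function symbol (g, arity 1) and at least one constant (b).
Iterating g gives infinitely many distinct ground terms: b, g(b), g(g(b)), ...
So the Herbrand universe is infinite.

infinite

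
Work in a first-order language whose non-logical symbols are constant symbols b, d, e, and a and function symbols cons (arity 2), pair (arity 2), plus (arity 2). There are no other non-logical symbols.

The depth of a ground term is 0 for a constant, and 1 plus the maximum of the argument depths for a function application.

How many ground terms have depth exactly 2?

8064

If N_k denotes the number of depth-≤k ground terms, the 4 constants give N_0 = 4, and each function symbol of arity r contributes N_{k-1}^r new terms at level k: N_k = 4 + N_{k-1}^2 + N_{k-1}^2 + N_{k-1}^2.
N_0 = 4
N_1 = 4 + 4^2 + 4^2 + 4^2 = 52
N_2 = 4 + 52^2 + 52^2 + 52^2 = 8116
Terms of depth exactly 2: N_2 − N_1 = 8116 − 52 = 8064.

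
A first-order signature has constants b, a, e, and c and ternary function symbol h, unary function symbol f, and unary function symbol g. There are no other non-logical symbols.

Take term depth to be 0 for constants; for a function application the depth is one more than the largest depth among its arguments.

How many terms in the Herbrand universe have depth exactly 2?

If N_k denotes the number of depth-≤k ground terms, the 4 constants give N_0 = 4, and each function symbol of arity r contributes N_{k-1}^r new terms at level k: N_k = 4 + N_{k-1}^3 + N_{k-1} + N_{k-1}.
N_0 = 4
N_1 = 4 + 4^3 + 4 + 4 = 76
N_2 = 4 + 76^3 + 76 + 76 = 439132
Terms of depth exactly 2: N_2 − N_1 = 439132 − 76 = 439056.

439056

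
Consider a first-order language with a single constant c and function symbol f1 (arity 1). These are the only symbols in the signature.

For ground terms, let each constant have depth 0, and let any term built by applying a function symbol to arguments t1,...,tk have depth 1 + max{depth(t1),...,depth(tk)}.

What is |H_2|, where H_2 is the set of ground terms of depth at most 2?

3

Let N_k = |{terms of depth ≤ k}|. Then N_0 = 1 and N_k = 1 + N_{k-1} for k ≥ 1 (one summand per function symbol, arity giving the exponent).
N_0 = 1
N_1 = 1 + 1 = 2
N_2 = 1 + 2 = 3
Explicitly: c, f1(c), f1(f1(c)).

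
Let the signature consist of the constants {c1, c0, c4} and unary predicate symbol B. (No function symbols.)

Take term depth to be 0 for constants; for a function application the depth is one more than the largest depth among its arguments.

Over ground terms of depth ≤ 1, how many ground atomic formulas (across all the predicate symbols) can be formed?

First count ground terms of depth ≤ 1.
With no function symbols every ground term is a constant, so there are exactly 3 ground terms at every depth bound.
N_0 = 3
N_1 = 3
Explicitly: c1, c0, c4.
So |H| = 3.
Ground atoms are formed by filling each argument slot of a predicate with a term from H, so an r-ary predicate gives |H|^r atoms:
  B: 3
Total ground atoms: 3.

3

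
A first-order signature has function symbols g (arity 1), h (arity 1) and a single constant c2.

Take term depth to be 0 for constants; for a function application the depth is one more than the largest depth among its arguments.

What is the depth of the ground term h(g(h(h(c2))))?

4

depth(h(c2)) = 1 + depth(c2) = 1 + 0 = 1
depth(h(h(c2))) = 1 + depth(h(c2)) = 1 + 1 = 2
depth(g(h(h(c2)))) = 1 + depth(h(h(c2))) = 1 + 2 = 3
depth(h(g(h(h(c2))))) = 1 + depth(g(h(h(c2)))) = 1 + 3 = 4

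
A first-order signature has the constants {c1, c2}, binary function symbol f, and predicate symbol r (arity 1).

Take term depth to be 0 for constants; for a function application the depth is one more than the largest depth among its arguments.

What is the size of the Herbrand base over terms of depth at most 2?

First count ground terms of depth ≤ 2.
Count level by level. With function symbols f/2, the terms of depth ≤ k are the 2 constants together with each function applied to depth-≤(k−1) tuples, so N_k = 2 + N_{k-1}^2.
N_0 = 2
N_1 = 2 + 2^2 = 6
N_2 = 2 + 6^2 = 38
So |H| = 38.
For each predicate symbol, the number of ground atoms is |H| raised to its arity; summing:
  r: 38
Total ground atoms: 38.

38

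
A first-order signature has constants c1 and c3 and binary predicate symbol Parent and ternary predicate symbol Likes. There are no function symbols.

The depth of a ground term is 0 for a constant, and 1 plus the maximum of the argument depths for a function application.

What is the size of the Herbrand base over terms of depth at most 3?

12

First count ground terms of depth ≤ 3.
With no function symbols every ground term is a constant, so there are exactly 2 ground terms at every depth bound.
N_0 = 2
N_1 = 2
N_2 = 2
N_3 = 2
Explicitly: c1, c3.
So |H| = 2.
A ground atom is a predicate applied to a tuple of terms from H, so the count is the sum over predicates of |H|^arity:
  Parent: 2^2 = 4;  Likes: 2^3 = 8
Total ground atoms: 4 + 8 = 12.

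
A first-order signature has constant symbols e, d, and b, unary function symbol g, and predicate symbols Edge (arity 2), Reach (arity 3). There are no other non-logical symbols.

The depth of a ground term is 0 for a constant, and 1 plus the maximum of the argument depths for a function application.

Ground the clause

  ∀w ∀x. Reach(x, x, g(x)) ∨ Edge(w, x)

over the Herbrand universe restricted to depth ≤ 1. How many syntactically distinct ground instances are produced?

36

Ground terms of depth ≤ 1:
  Write N_k for the number of ground terms of depth ≤ k. A term of depth ≤ k is either a constant or a function symbol applied to arguments of depth ≤ k−1, so N_k = 3 + N_{k-1}.
  N_0 = 3
  N_1 = 3 + 3 = 6
So there are 6 ground terms available for substitution.
The body mentions every one of the 2 quantified variables; since ground terms form a free algebra, no two substitutions collapse to the same formula.
Number of ground instances = 6^2 = 36.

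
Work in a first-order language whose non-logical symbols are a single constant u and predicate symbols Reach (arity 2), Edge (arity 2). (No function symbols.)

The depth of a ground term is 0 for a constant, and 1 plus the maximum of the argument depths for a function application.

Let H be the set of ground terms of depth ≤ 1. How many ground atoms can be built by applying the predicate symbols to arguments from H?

First count ground terms of depth ≤ 1.
With no function symbols every ground term is a constant, so there is exactly 1 ground term at every depth bound.
N_0 = 1
N_1 = 1
Explicitly: u.
So |H| = 1.
For each predicate symbol, the number of ground atoms is |H| raised to its arity; summing:
  Reach: 1^2 = 1;  Edge: 1^2 = 1
Total ground atoms: 1 + 1 = 2.

2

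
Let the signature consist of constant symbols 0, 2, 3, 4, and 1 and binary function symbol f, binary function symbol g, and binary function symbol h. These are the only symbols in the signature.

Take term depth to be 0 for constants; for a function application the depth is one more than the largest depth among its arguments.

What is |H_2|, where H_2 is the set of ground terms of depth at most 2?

19205

Let N_k = |{terms of depth ≤ k}|. Then N_0 = 5 and N_k = 5 + N_{k-1}^2 + N_{k-1}^2 + N_{k-1}^2 for k ≥ 1 (one summand per function symbol, arity giving the exponent).
N_0 = 5
N_1 = 5 + 5^2 + 5^2 + 5^2 = 80
N_2 = 5 + 80^2 + 80^2 + 80^2 = 19205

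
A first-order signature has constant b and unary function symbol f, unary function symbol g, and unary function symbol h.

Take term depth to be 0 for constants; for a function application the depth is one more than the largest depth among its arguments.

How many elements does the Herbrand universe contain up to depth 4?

121

Let N_k = |{terms of depth ≤ k}|. Then N_0 = 1 and N_k = 1 + N_{k-1} + N_{k-1} + N_{k-1} for k ≥ 1 (one summand per function symbol, arity giving the exponent).
N_0 = 1
N_1 = 1 + 1 + 1 + 1 = 4
N_2 = 1 + 4 + 4 + 4 = 13
N_3 = 1 + 13 + 13 + 13 = 40
N_4 = 1 + 40 + 40 + 40 = 121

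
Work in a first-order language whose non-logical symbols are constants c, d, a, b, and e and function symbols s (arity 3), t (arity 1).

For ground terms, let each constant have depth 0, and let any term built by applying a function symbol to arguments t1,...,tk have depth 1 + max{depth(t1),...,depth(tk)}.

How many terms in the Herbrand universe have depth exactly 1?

130

Count level by level. With function symbols s/3, t/1, the terms of depth ≤ k are the 5 constants together with each function applied to depth-≤(k−1) tuples, so N_k = 5 + N_{k-1}^3 + N_{k-1}.
N_0 = 5
N_1 = 5 + 5^3 + 5 = 135
Terms of depth exactly 1: N_1 − N_0 = 135 − 5 = 130.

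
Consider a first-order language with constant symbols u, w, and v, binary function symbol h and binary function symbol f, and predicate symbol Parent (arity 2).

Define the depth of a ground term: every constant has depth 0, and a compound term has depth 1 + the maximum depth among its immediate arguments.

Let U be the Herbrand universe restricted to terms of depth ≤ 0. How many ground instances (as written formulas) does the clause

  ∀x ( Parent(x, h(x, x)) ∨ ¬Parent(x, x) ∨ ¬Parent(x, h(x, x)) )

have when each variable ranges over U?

Ground terms of depth ≤ 0:
  Let N_k count ground terms of depth at most k. Each non-constant term of depth ≤ k is some function symbol applied to depth-≤(k−1) arguments, giving N_k = 3 + N_{k-1}^2 + N_{k-1}^2.
  N_0 = 3
  Explicitly: u, w, v.
So there are 3 ground terms available for substitution.
The body mentions the single quantified variable x; since ground terms form a free algebra, no two substitutions collapse to the same formula.
Number of ground instances = 3.

3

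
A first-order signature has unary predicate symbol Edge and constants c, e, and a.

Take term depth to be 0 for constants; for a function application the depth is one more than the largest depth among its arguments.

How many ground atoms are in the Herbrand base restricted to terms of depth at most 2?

First count ground terms of depth ≤ 2.
With no function symbols every ground term is a constant, so there are exactly 3 ground terms at every depth bound.
N_0 = 3
N_1 = 3
N_2 = 3
Explicitly: c, e, a.
So |H| = 3.
Ground atoms are formed by filling each argument slot of a predicate with a term from H, so an r-ary predicate gives |H|^r atoms:
  Edge: 3
Total ground atoms: 3.

3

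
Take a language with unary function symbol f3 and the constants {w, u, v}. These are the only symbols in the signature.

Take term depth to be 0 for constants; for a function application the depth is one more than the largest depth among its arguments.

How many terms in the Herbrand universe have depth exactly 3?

3

If N_k denotes the number of depth-≤k ground terms, the 3 constants give N_0 = 3, and each function symbol of arity r contributes N_{k-1}^r new terms at level k: N_k = 3 + N_{k-1}.
N_0 = 3
N_1 = 3 + 3 = 6
N_2 = 3 + 6 = 9
N_3 = 3 + 9 = 12
Terms of depth exactly 3: N_3 − N_2 = 12 − 9 = 3.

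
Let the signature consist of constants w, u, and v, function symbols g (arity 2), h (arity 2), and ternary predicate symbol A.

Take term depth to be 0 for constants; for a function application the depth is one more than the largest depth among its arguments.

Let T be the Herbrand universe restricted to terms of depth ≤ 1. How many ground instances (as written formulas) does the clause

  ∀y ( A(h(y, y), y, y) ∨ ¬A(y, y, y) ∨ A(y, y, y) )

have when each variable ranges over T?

Ground terms of depth ≤ 1:
  If N_k denotes the number of depth-≤k ground terms, the 3 constants give N_0 = 3, and each function symbol of arity r contributes N_{k-1}^r new terms at level k: N_k = 3 + N_{k-1}^2 + N_{k-1}^2.
  N_0 = 3
  N_1 = 3 + 3^2 + 3^2 = 21
So there are 21 ground terms available for substitution.
The clause has 1 distinct variable (y), which appears in the body. In the free term algebra distinct substitutions yield syntactically distinct ground instances.
Number of ground instances = 21.

21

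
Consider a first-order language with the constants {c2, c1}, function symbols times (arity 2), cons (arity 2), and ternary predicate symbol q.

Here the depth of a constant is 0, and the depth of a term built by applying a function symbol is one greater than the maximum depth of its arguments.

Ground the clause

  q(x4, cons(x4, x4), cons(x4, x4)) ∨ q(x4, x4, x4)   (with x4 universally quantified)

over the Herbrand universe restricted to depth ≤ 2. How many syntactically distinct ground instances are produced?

202

Ground terms of depth ≤ 2:
  If N_k denotes the number of depth-≤k ground terms, the 2 constants give N_0 = 2, and each function symbol of arity r contributes N_{k-1}^r new terms at level k: N_k = 2 + N_{k-1}^2 + N_{k-1}^2.
  N_0 = 2
  N_1 = 2 + 2^2 + 2^2 = 10
  N_2 = 2 + 10^2 + 10^2 = 202
So there are 202 ground terms available for substitution.
There is 1 variable to instantiate (x4),  occurring in at least one literal, so different choices give different ground instances.
Number of ground instances = 202.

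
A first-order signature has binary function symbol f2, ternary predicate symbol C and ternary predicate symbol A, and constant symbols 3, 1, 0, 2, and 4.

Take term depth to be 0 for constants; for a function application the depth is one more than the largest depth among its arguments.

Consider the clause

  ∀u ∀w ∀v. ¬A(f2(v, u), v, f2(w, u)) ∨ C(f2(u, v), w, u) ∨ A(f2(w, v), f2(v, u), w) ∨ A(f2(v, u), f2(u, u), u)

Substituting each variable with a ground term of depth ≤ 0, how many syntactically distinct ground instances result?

Ground terms of depth ≤ 0:
  Count level by level. With function symbols f2/2, the terms of depth ≤ k are the 5 constants together with each function applied to depth-≤(k−1) tuples, so N_k = 5 + N_{k-1}^2.
  N_0 = 5
So there are 5 ground terms available for substitution.
Each of u, w, v ranges independently over the available ground terms, and distinct assignments produce distinct instances.
Number of ground instances = 5^3 = 125.

125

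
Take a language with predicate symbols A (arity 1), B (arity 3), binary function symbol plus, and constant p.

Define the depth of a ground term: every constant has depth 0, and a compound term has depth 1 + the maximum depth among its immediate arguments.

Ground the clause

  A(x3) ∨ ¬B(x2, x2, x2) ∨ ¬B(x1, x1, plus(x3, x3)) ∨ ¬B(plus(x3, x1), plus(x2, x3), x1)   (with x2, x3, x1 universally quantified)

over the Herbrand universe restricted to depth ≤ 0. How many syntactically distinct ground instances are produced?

Ground terms of depth ≤ 0:
  If N_k denotes the number of depth-≤k ground terms, the 1 constant gives N_0 = 1, and each function symbol of arity r contributes N_{k-1}^r new terms at level k: N_k = 1 + N_{k-1}^2.
  N_0 = 1
  Explicitly: p.
So there is exactly 1 ground term available for substitution.
The body mentions every one of the 3 quantified variables; since ground terms form a free algebra, no two substitutions collapse to the same formula.
Number of ground instances = 1^3 = 1.

1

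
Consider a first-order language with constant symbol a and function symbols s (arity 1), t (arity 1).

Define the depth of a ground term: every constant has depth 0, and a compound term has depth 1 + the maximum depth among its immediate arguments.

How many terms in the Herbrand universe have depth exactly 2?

4

If N_k denotes the number of depth-≤k ground terms, the 1 constant gives N_0 = 1, and each function symbol of arity r contributes N_{k-1}^r new terms at level k: N_k = 1 + N_{k-1} + N_{k-1}.
N_0 = 1
N_1 = 1 + 1 + 1 = 3
N_2 = 1 + 3 + 3 = 7
Terms of depth exactly 2: N_2 − N_1 = 7 − 3 = 4.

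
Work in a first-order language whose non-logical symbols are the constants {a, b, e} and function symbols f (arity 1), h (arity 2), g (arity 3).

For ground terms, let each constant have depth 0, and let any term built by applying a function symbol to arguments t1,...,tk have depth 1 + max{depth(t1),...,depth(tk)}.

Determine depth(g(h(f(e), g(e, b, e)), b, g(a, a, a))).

3

depth(f(e)) = 1 + depth(e) = 1 + 0 = 1
depth(g(e, b, e)) = 1 + max(0, 0, 0) = 1
depth(h(f(e), g(e, b, e))) = 1 + max(1, 1) = 2
depth(g(a, a, a)) = 1 + max(0, 0, 0) = 1
depth(g(h(f(e), g(e, b, e)), b, g(a, a, a))) = 1 + max(2, 0, 1) = 3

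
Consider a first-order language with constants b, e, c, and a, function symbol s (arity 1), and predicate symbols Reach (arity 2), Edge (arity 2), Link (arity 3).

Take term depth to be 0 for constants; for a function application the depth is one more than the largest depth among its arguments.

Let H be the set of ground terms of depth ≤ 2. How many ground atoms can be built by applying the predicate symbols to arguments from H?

First count ground terms of depth ≤ 2.
Write N_k for the number of ground terms of depth ≤ k. A term of depth ≤ k is either a constant or a function symbol applied to arguments of depth ≤ k−1, so N_k = 4 + N_{k-1}.
N_0 = 4
N_1 = 4 + 4 = 8
N_2 = 4 + 8 = 12
Explicitly: b, e, c, a, s(b), s(e), s(c), s(a), s(s(b)), s(s(e)), s(s(c)), s(s(a)).
So |H| = 12.
Ground atoms are formed by filling each argument slot of a predicate with a term from H, so an r-ary predicate gives |H|^r atoms:
  Reach: 12^2 = 144;  Edge: 12^2 = 144;  Link: 12^3 = 1728
Total ground atoms: 144 + 144 + 1728 = 2016.

2016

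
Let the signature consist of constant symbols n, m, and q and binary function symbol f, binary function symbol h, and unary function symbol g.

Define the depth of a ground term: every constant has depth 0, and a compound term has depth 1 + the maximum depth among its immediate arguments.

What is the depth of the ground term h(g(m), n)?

2

depth(g(m)) = 1 + depth(m) = 1 + 0 = 1
depth(h(g(m), n)) = 1 + max(1, 0) = 2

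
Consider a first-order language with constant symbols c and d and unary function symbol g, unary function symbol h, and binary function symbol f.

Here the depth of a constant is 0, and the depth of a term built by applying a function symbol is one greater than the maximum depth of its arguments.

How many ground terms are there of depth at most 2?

122

Write N_k for the number of ground terms of depth ≤ k. A term of depth ≤ k is either a constant or a function symbol applied to arguments of depth ≤ k−1, so N_k = 2 + N_{k-1} + N_{k-1} + N_{k-1}^2.
N_0 = 2
N_1 = 2 + 2 + 2 + 2^2 = 10
N_2 = 2 + 10 + 10 + 10^2 = 122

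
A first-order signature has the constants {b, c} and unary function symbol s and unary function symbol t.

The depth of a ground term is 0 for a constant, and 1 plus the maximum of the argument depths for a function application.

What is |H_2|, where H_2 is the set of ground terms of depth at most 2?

Let N_k count ground terms of depth at most k. Each non-constant term of depth ≤ k is some function symbol applied to depth-≤(k−1) arguments, giving N_k = 2 + N_{k-1} + N_{k-1}.
N_0 = 2
N_1 = 2 + 2 + 2 = 6
N_2 = 2 + 6 + 6 = 14

14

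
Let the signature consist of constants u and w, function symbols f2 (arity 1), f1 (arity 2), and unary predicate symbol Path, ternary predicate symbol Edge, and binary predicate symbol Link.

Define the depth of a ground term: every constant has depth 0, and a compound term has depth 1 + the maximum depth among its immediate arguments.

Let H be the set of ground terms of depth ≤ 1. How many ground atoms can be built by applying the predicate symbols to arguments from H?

First count ground terms of depth ≤ 1.
Let N_k = |{terms of depth ≤ k}|. Then N_0 = 2 and N_k = 2 + N_{k-1} + N_{k-1}^2 for k ≥ 1 (one summand per function symbol, arity giving the exponent).
N_0 = 2
N_1 = 2 + 2 + 2^2 = 8
So |H| = 8.
Each predicate of arity r yields |H|^r ground atoms (one per choice of an r-tuple from H):
  Path: 8;  Edge: 8^3 = 512;  Link: 8^2 = 64
Total ground atoms: 8 + 512 + 64 = 584.

584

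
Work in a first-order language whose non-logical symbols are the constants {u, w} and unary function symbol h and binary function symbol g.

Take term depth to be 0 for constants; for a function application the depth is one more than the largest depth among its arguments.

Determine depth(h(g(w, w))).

depth(g(w, w)) = 1 + max(0, 0) = 1
depth(h(g(w, w))) = 1 + depth(g(w, w)) = 1 + 1 = 2

2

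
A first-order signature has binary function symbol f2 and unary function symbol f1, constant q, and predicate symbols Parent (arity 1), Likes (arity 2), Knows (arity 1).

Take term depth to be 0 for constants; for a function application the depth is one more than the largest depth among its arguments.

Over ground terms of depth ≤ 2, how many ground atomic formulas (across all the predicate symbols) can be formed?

195

First count ground terms of depth ≤ 2.
Write N_k for the number of ground terms of depth ≤ k. A term of depth ≤ k is either a constant or a function symbol applied to arguments of depth ≤ k−1, so N_k = 1 + N_{k-1}^2 + N_{k-1}.
N_0 = 1
N_1 = 1 + 1^2 + 1 = 3
N_2 = 1 + 3^2 + 3 = 13
So |H| = 13.
Each predicate of arity r yields |H|^r ground atoms (one per choice of an r-tuple from H):
  Parent: 13;  Likes: 13^2 = 169;  Knows: 13
Total ground atoms: 13 + 169 + 13 = 195.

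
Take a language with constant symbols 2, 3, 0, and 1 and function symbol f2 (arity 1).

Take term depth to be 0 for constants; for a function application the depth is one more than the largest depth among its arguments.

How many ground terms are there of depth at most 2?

12

If N_k denotes the number of depth-≤k ground terms, the 4 constants give N_0 = 4, and each function symbol of arity r contributes N_{k-1}^r new terms at level k: N_k = 4 + N_{k-1}.
N_0 = 4
N_1 = 4 + 4 = 8
N_2 = 4 + 8 = 12
Explicitly: 2, 3, 0, 1, f2(2), f2(3), f2(0), f2(1), f2(f2(2)), f2(f2(3)), f2(f2(0)), f2(f2(1)).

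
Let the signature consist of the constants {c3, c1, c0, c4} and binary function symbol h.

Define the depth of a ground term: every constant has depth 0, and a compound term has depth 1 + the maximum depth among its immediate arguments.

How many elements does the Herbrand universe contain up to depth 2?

Let N_k = |{terms of depth ≤ k}|. Then N_0 = 4 and N_k = 4 + N_{k-1}^2 for k ≥ 1 (one summand per function symbol, arity giving the exponent).
N_0 = 4
N_1 = 4 + 4^2 = 20
N_2 = 4 + 20^2 = 404

404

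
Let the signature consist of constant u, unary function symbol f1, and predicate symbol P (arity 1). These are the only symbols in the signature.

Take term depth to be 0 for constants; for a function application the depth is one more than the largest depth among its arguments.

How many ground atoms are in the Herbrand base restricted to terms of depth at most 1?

First count ground terms of depth ≤ 1.
Let N_k = |{terms of depth ≤ k}|. Then N_0 = 1 and N_k = 1 + N_{k-1} for k ≥ 1 (one summand per function symbol, arity giving the exponent).
N_0 = 1
N_1 = 1 + 1 = 2
Explicitly: u, f1(u).
So |H| = 2.
For each predicate symbol, the number of ground atoms is |H| raised to its arity; summing:
  P: 2
Total ground atoms: 2.

2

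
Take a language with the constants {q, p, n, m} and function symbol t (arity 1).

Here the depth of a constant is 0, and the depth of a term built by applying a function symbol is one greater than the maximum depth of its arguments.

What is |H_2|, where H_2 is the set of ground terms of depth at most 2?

Let N_k count ground terms of depth at most k. Each non-constant term of depth ≤ k is some function symbol applied to depth-≤(k−1) arguments, giving N_k = 4 + N_{k-1}.
N_0 = 4
N_1 = 4 + 4 = 8
N_2 = 4 + 8 = 12

12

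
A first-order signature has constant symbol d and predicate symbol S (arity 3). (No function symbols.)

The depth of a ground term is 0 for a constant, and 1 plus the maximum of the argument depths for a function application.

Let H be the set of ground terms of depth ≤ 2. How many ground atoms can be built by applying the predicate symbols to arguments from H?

First count ground terms of depth ≤ 2.
With no function symbols every ground term is a constant, so there is exactly 1 ground term at every depth bound.
N_0 = 1
N_1 = 1
N_2 = 1
Explicitly: d.
So |H| = 1.
A ground atom is a predicate applied to a tuple of terms from H, so the count is the sum over predicates of |H|^arity:
  S: 1^3 = 1
Total ground atoms: 1.

1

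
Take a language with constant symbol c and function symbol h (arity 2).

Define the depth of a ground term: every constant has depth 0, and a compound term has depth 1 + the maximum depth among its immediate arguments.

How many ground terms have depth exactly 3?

Write N_k for the number of ground terms of depth ≤ k. A term of depth ≤ k is either a constant or a function symbol applied to arguments of depth ≤ k−1, so N_k = 1 + N_{k-1}^2.
N_0 = 1
N_1 = 1 + 1^2 = 2
N_2 = 1 + 2^2 = 5
N_3 = 1 + 5^2 = 26
Terms of depth exactly 3: N_3 − N_2 = 26 − 5 = 21.

21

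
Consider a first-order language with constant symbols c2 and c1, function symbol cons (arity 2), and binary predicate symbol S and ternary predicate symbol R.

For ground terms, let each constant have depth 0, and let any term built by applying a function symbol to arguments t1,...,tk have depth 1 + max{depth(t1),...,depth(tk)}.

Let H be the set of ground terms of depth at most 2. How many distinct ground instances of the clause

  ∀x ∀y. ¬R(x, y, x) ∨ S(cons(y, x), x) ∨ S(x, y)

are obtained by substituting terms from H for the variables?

1444

Ground terms of depth ≤ 2:
  Write N_k for the number of ground terms of depth ≤ k. A term of depth ≤ k is either a constant or a function symbol applied to arguments of depth ≤ k−1, so N_k = 2 + N_{k-1}^2.
  N_0 = 2
  N_1 = 2 + 2^2 = 6
  N_2 = 2 + 6^2 = 38
So there are 38 ground terms available for substitution.
There are 2 variables to instantiate (x, y), each occurring in at least one literal, so different choices give different ground instances.
Number of ground instances = 38^2 = 1444.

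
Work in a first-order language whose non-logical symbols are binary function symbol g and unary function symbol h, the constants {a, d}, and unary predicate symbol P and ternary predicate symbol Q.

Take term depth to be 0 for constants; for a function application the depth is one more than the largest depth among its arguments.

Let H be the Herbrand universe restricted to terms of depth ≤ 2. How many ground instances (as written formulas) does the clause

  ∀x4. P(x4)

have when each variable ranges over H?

74

Ground terms of depth ≤ 2:
  Let N_k = |{terms of depth ≤ k}|. Then N_0 = 2 and N_k = 2 + N_{k-1}^2 + N_{k-1} for k ≥ 1 (one summand per function symbol, arity giving the exponent).
  N_0 = 2
  N_1 = 2 + 2^2 + 2 = 8
  N_2 = 2 + 8^2 + 8 = 74
So there are 74 ground terms available for substitution.
The variable x4 ranges independently over the available ground terms, and distinct assignments produce distinct instances.
Number of ground instances = 74.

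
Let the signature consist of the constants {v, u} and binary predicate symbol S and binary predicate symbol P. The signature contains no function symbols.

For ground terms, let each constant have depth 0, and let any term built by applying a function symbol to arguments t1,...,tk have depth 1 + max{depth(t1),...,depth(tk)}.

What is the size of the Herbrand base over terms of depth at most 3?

First count ground terms of depth ≤ 3.
With no function symbols every ground term is a constant, so there are exactly 2 ground terms at every depth bound.
N_0 = 2
N_1 = 2
N_2 = 2
N_3 = 2
So |H| = 2.
For each predicate symbol, the number of ground atoms is |H| raised to its arity; summing:
  S: 2^2 = 4;  P: 2^2 = 4
Total ground atoms: 4 + 4 = 8.

8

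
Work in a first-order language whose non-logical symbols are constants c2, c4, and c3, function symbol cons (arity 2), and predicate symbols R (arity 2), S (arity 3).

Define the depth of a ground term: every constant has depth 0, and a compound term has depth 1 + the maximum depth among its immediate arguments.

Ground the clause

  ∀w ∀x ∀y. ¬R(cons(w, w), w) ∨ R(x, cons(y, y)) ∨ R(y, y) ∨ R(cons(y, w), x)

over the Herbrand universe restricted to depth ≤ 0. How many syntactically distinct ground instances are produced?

27

Ground terms of depth ≤ 0:
  Let N_k count ground terms of depth at most k. Each non-constant term of depth ≤ k is some function symbol applied to depth-≤(k−1) arguments, giving N_k = 3 + N_{k-1}^2.
  N_0 = 3
  Explicitly: c2, c4, c3.
So there are 3 ground terms available for substitution.
The clause has 3 distinct variables (w, x, y), each appearing in the body. In the free term algebra distinct substitutions yield syntactically distinct ground instances.
Number of ground instances = 3^3 = 27.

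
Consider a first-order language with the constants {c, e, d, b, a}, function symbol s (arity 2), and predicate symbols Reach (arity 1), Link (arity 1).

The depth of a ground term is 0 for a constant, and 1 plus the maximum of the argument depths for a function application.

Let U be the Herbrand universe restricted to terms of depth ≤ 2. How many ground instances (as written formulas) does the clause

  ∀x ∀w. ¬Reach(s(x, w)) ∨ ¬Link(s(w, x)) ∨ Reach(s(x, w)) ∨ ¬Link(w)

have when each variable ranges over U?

819025

Ground terms of depth ≤ 2:
  Let N_k count ground terms of depth at most k. Each non-constant term of depth ≤ k is some function symbol applied to depth-≤(k−1) arguments, giving N_k = 5 + N_{k-1}^2.
  N_0 = 5
  N_1 = 5 + 5^2 = 30
  N_2 = 5 + 30^2 = 905
So there are 905 ground terms available for substitution.
Each of x, w ranges independently over the available ground terms, and distinct assignments produce distinct instances.
Number of ground instances = 905^2 = 819025.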